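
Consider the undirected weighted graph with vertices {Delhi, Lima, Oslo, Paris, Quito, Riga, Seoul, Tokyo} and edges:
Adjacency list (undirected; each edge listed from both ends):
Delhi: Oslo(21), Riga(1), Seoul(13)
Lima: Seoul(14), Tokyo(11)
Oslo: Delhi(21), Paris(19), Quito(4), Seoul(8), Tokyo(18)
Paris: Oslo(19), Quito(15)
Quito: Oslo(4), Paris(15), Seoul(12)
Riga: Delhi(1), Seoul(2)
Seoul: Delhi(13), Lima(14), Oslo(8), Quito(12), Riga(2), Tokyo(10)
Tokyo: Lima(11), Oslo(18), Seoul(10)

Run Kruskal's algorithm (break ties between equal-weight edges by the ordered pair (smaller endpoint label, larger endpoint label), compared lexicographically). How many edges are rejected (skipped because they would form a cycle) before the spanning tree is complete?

Sort edges by weight, then run Kruskal:
Delhi—Riga (1): add — endpoints in different components.
Riga—Seoul (2): add — endpoints in different components.
Oslo—Quito (4): add — endpoints in different components.
Oslo—Seoul (8): add — endpoints in different components.
Seoul—Tokyo (10): add — endpoints in different components.
Lima—Tokyo (11): add — endpoints in different components.
Quito—Seoul (12): skip — Quito and Seoul already connected.
Delhi—Seoul (13): skip — Delhi and Seoul already connected.
Lima—Seoul (14): skip — Seoul and Lima already connected.
Paris—Quito (15): add — endpoints in different components.
Edges rejected before the tree was complete: 3.

3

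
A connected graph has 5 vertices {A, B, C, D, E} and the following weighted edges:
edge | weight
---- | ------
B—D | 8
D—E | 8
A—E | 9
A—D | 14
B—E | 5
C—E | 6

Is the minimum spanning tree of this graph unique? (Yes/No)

Kruskal's algorithm — process edges by increasing weight (ties by edge label):
B—E (5): add. Components now {A} {B,E} {C} {D}
C—E (6): add. Components now {A} {B,C,E} {D}
B—D (8): add. Components now {A} {B,C,D,E}
D—E (8): skip — D and E already connected.
A—E (9): add. Components now {A,B,C,D,E}
Non-tree edge D—E has weight 8, equal to the heaviest edge on its tree cycle — swapping gives another MST of the same weight. Not unique.

No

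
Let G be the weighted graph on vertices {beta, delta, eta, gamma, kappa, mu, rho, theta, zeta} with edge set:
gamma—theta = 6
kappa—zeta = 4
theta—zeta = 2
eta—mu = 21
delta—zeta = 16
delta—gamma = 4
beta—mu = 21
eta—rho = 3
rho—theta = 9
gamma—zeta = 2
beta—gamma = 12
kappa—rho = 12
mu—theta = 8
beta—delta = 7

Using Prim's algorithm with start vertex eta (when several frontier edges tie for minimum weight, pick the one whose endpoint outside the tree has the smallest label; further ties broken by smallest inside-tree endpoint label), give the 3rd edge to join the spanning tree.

theta-zeta

Prim, starting at eta.
Step 1: cheapest edge leaving the tree is eta—rho (3); add rho.
Step 2: cheapest edge leaving the tree is rho—theta (9); add theta.
Step 3: cheapest edge leaving the tree is theta—zeta (2); add zeta.
Step 4: cheapest edge leaving the tree is gamma—zeta (2); add gamma.
Step 5: cheapest edge leaving the tree is delta—gamma (4); add delta.
Step 6: cheapest edge leaving the tree is kappa—zeta (4); add kappa.
Step 7: cheapest edge leaving the tree is beta—delta (7); add beta.
Step 8: cheapest edge leaving the tree is mu—theta (8); add mu.
The 3rd edge added is theta—zeta.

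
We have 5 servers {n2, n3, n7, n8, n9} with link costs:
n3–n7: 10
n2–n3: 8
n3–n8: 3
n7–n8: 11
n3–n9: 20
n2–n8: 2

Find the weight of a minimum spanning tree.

35

Sort edges by weight, then run Kruskal:
n2–n8 (2): add — endpoints in different components.
n3–n8 (3): add — endpoints in different components.
n2–n3 (8): skip — n2 and n3 already connected.
n3–n7 (10): add — endpoints in different components.
n7–n8 (11): skip — n7 and n8 already connected.
n3–n9 (20): add — endpoints in different components.
MST edges: n2–n8, n3–n8, n3–n7, n3–n9; total weight 2+3+10+20 = 35.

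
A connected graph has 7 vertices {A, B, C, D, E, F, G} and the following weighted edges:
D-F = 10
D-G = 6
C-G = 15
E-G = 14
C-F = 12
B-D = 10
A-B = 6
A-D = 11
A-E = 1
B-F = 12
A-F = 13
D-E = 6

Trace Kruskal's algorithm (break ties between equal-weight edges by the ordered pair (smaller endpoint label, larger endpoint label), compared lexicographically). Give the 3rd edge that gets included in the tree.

Kruskal's algorithm — process edges by increasing weight (ties by edge label):
A-E (1): add. Components now {A,E} {B} {C} {D} {F} {G}
A-B (6): add. Components now {A,B,E} {C} {D} {F} {G}
D-E (6): add. Components now {A,B,D,E} {C} {F} {G}
D-G (6): add. Components now {A,B,D,E,G} {C} {F}
B-D (10): skip — B and D already connected.
D-F (10): add. Components now {A,B,D,E,F,G} {C}
A-D (11): skip — A and D already connected.
B-F (12): skip — B and F already connected.
C-F (12): add. Components now {A,B,C,D,E,F,G}
The 3rd edge added is D-E.

D-E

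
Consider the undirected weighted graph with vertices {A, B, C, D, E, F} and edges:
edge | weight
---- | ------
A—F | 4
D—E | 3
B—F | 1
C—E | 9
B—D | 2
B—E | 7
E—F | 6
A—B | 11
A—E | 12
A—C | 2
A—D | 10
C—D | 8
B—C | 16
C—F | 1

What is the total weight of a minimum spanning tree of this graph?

Kruskal: consider edges lightest-first.
B—F (1): add. Components now {A} {B,F} {C} {D} {E}
C—F (1): add. Components now {A} {B,C,F} {D} {E}
A—C (2): add. Components now {A,B,C,F} {D} {E}
B—D (2): add. Components now {A,B,C,D,F} {E}
D—E (3): add. Components now {A,B,C,D,E,F}
MST edges: B—F, C—F, A—C, B—D, D—E; total weight 1+1+2+2+3 = 9.

9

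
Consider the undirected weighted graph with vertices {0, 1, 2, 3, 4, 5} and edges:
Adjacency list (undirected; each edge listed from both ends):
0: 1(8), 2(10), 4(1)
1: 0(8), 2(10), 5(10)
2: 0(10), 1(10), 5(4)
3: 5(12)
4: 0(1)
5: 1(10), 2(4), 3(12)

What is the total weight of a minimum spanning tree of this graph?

Grow the tree from 2 using Prim:
Step 1: frontier [2—5 4, 0—2 10, 1—2 10] → take 2—5 (4); add 5.
Step 2: frontier [0—2 10, 1—2 10, 1—5 10, 3—5 12] → take 0—2 (10); add 0.
Step 3: frontier [0—4 1, 0—1 8, 1—2 10, 1—5 10, 3—5 12] → take 0—4 (1); add 4.
Step 4: frontier [0—1 8, 1—2 10, 1—5 10, 3—5 12] → take 0—1 (8); add 1.
Step 5: frontier [3—5 12] → take 3—5 (12); add 3.
MST edges: 2—5, 0—2, 0—4, 0—1, 3—5; total weight 4+10+1+8+12 = 35.

35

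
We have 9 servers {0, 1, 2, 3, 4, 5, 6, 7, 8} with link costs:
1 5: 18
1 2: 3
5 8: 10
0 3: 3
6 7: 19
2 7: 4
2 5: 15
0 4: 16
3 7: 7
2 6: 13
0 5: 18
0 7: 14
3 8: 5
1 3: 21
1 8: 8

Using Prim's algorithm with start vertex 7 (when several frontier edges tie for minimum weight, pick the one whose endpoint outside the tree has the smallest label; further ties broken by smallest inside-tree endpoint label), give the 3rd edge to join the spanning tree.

3-7

Prim's algorithm from 7:
Step 1: cheapest edge leaving the tree is 2 7 (4); add 2.
Step 2: cheapest edge leaving the tree is 1 2 (3); add 1.
Step 3: cheapest edge leaving the tree is 3 7 (7); add 3.
Step 4: cheapest edge leaving the tree is 0 3 (3); add 0.
Step 5: cheapest edge leaving the tree is 3 8 (5); add 8.
Step 6: cheapest edge leaving the tree is 5 8 (10); add 5.
Step 7: cheapest edge leaving the tree is 2 6 (13); add 6.
Step 8: cheapest edge leaving the tree is 0 4 (16); add 4.
The 3rd edge added is 3 7.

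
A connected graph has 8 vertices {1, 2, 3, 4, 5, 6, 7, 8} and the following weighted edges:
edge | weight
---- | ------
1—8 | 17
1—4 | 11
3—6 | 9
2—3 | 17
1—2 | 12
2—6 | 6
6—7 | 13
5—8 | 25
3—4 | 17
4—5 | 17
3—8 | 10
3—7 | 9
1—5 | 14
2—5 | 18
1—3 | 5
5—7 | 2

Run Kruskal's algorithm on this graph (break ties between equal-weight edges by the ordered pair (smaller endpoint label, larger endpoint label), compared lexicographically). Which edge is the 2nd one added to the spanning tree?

Kruskal: consider edges lightest-first.
5—7 (2): add — endpoints in different components.
1—3 (5): add — endpoints in different components.
2—6 (6): add — endpoints in different components.
3—6 (9): add — endpoints in different components.
3—7 (9): add — endpoints in different components.
3—8 (10): add — endpoints in different components.
1—4 (11): add — endpoints in different components.
The 2nd edge added is 1—3.

1-3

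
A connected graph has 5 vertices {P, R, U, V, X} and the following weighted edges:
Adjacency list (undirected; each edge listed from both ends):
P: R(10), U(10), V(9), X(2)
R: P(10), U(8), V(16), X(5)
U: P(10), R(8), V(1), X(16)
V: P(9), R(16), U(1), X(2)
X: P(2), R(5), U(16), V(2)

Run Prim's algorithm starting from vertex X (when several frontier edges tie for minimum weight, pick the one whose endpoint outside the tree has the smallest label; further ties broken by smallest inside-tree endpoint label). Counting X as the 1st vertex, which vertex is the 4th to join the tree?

Prim's algorithm from X:
Step 1: cheapest edge leaving the tree is P-X (2); add P.
Step 2: cheapest edge leaving the tree is V-X (2); add V.
Step 3: cheapest edge leaving the tree is U-V (1); add U.
Step 4: cheapest edge leaving the tree is R-X (5); add R.
Vertex order: X, P, V, U, R. The 4th vertex is U.

U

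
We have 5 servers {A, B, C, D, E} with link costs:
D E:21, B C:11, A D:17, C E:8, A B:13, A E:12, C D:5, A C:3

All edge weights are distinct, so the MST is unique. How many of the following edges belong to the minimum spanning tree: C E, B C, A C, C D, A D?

Kruskal's algorithm — process edges by increasing weight (ties by edge label):
A C (3): add. Components now {A,C} {B} {D} {E}
C D (5): add. Components now {A,C,D} {B} {E}
C E (8): add. Components now {A,C,D,E} {B}
B C (11): add. Components now {A,B,C,D,E}
MST edge set: {A C, C D, C E, B C}.
Of the listed edges, {C E, B C, A C, C D} are in the MST → 4.

4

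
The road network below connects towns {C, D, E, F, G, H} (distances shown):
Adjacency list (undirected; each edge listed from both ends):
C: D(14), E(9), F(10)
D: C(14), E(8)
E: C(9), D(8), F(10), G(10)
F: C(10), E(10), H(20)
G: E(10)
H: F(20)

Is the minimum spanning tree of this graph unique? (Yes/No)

Kruskal's algorithm — process edges by increasing weight (ties by edge label):
D–E (8): add — endpoints in different components.
C–E (9): add — endpoints in different components.
C–F (10): add — endpoints in different components.
E–F (10): skip — E and F already connected.
E–G (10): add — endpoints in different components.
C–D (14): skip — C and D already connected.
F–H (20): add — endpoints in different components.
Non-tree edge E–F has weight 10, equal to the heaviest edge on its tree cycle — swapping gives another MST of the same weight. Not unique.

No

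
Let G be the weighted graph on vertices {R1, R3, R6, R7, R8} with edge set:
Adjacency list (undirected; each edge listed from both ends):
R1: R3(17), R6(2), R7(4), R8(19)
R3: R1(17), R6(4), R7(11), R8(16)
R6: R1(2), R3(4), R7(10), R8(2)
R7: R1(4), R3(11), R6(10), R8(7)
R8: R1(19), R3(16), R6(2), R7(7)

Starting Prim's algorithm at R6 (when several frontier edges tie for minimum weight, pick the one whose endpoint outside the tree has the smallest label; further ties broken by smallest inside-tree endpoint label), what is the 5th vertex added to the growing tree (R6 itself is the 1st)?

R7

Prim's algorithm from R6:
Step 1: cheapest edge leaving the tree is R1—R6 (2); add R1.
Step 2: cheapest edge leaving the tree is R6—R8 (2); add R8.
Step 3: cheapest edge leaving the tree is R3—R6 (4); add R3.
Step 4: cheapest edge leaving the tree is R1—R7 (4); add R7.
Vertex order: R6, R1, R8, R3, R7. The 5th vertex is R7.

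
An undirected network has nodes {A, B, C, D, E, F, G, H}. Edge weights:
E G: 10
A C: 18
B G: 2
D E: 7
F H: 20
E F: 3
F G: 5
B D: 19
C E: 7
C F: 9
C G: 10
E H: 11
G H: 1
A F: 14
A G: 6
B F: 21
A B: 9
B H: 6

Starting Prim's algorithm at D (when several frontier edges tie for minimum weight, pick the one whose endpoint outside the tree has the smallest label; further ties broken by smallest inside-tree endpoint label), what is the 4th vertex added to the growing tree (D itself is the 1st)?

G

Grow the tree from D using Prim:
Step 1: cheapest edge leaving the tree is D E (7); add E.
Step 2: cheapest edge leaving the tree is E F (3); add F.
Step 3: cheapest edge leaving the tree is F G (5); add G.
Step 4: cheapest edge leaving the tree is G H (1); add H.
Step 5: cheapest edge leaving the tree is B G (2); add B.
Step 6: cheapest edge leaving the tree is A G (6); add A.
Step 7: cheapest edge leaving the tree is C E (7); add C.
Vertex order: D, E, F, G, H, B, A, C. The 4th vertex is G.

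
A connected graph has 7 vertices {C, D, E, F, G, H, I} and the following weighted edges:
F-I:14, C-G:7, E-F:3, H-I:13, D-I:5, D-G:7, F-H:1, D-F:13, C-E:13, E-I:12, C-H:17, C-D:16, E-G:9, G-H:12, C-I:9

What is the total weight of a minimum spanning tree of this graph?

32

Prim's algorithm from D:
Step 1: cheapest edge leaving the tree is D-I (5); add I.
Step 2: cheapest edge leaving the tree is D-G (7); add G.
Step 3: cheapest edge leaving the tree is C-G (7); add C.
Step 4: cheapest edge leaving the tree is E-G (9); add E.
Step 5: cheapest edge leaving the tree is E-F (3); add F.
Step 6: cheapest edge leaving the tree is F-H (1); add H.
MST edges: D-I, D-G, C-G, E-G, E-F, F-H; total weight 5+7+7+9+3+1 = 32.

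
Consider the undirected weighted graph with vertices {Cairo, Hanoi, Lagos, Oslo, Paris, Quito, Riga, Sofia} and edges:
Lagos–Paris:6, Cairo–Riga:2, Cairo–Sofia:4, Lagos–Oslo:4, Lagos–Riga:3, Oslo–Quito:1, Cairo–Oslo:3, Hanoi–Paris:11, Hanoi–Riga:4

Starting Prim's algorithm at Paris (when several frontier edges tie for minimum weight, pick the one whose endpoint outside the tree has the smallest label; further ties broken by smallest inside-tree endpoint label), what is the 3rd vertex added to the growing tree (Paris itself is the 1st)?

Riga

Grow the tree from Paris using Prim:
Step 1: frontier [Lagos–Paris 6, Hanoi–Paris 11] → take Lagos–Paris (6); add Lagos.
Step 2: frontier [Lagos–Riga 3, Lagos–Oslo 4, Hanoi–Paris 11] → take Lagos–Riga (3); add Riga.
Step 3: frontier [Lagos–Oslo 4, Hanoi–Paris 11, Cairo–Riga 2, Hanoi–Riga 4] → take Cairo–Riga (2); add Cairo.
Step 4: frontier [Cairo–Oslo 3, Cairo–Sofia 4, Lagos–Oslo 4, Hanoi–Paris 11, Hanoi–Riga 4] → take Cairo–Oslo (3); add Oslo.
Step 5: frontier [Cairo–Sofia 4, Oslo–Quito 1, Hanoi–Paris 11, Hanoi–Riga 4] → take Oslo–Quito (1); add Quito.
Step 6: frontier [Cairo–Sofia 4, Hanoi–Paris 11, Hanoi–Riga 4] → take Hanoi–Riga (4); add Hanoi.
Step 7: frontier [Cairo–Sofia 4] → take Cairo–Sofia (4); add Sofia.
Vertex order: Paris, Lagos, Riga, Cairo, Oslo, Quito, Hanoi, Sofia. The 3rd vertex is Riga.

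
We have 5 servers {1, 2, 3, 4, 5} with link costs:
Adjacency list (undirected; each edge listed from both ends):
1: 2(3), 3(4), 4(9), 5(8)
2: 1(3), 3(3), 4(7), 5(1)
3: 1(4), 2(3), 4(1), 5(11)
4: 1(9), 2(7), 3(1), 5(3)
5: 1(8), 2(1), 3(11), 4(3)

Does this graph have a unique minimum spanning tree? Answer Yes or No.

Kruskal: consider edges lightest-first.
2-5 (1): add. Components now {1} {2,5} {3} {4}
3-4 (1): add. Components now {1} {2,5} {3,4}
1-2 (3): add. Components now {1,2,5} {3,4}
2-3 (3): add. Components now {1,2,3,4,5}
Non-tree edge 4-5 has weight 3, equal to the heaviest edge on its tree cycle — swapping gives another MST of the same weight. Not unique.

No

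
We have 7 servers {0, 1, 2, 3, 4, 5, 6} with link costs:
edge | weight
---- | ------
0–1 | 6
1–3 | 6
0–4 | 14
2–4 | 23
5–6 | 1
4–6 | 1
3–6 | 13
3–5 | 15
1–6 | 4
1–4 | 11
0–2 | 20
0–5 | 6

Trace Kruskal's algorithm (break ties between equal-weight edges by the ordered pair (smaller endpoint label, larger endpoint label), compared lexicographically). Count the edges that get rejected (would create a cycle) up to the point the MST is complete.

Kruskal: consider edges lightest-first.
4–6 (1): add — endpoints in different components.
5–6 (1): add — endpoints in different components.
1–6 (4): add — endpoints in different components.
0–1 (6): add — endpoints in different components.
0–5 (6): skip — 0 and 5 already connected.
1–3 (6): add — endpoints in different components.
1–4 (11): skip — 1 and 4 already connected.
3–6 (13): skip — 3 and 6 already connected.
0–4 (14): skip — 0 and 4 already connected.
3–5 (15): skip — 3 and 5 already connected.
0–2 (20): add — endpoints in different components.
Edges rejected before the tree was complete: 5.

5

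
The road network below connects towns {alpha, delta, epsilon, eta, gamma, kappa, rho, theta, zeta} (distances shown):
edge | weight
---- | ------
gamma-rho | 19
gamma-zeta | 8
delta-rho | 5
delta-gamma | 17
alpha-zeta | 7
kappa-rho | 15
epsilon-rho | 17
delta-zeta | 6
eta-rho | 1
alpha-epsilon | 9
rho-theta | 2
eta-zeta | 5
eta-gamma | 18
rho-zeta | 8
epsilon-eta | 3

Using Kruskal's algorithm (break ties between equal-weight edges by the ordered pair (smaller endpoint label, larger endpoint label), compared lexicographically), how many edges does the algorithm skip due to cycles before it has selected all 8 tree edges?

Kruskal's algorithm — process edges by increasing weight (ties by edge label):
eta-rho (1): add — endpoints in different components.
rho-theta (2): add — endpoints in different components.
epsilon-eta (3): add — endpoints in different components.
delta-rho (5): add — endpoints in different components.
eta-zeta (5): add — endpoints in different components.
delta-zeta (6): skip — zeta and delta already connected.
alpha-zeta (7): add — endpoints in different components.
gamma-zeta (8): add — endpoints in different components.
rho-zeta (8): skip — zeta and rho already connected.
alpha-epsilon (9): skip — alpha and epsilon already connected.
kappa-rho (15): add — endpoints in different components.
Edges rejected before the tree was complete: 3.

3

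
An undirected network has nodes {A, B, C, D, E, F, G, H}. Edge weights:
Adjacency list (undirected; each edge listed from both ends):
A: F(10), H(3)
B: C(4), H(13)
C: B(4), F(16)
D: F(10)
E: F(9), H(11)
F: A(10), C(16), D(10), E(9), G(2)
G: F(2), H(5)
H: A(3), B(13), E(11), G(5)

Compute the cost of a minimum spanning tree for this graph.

Kruskal: consider edges lightest-first.
F–G (2): add — endpoints in different components.
A–H (3): add — endpoints in different components.
B–C (4): add — endpoints in different components.
G–H (5): add — endpoints in different components.
E–F (9): add — endpoints in different components.
A–F (10): skip — A and F already connected.
D–F (10): add — endpoints in different components.
E–H (11): skip — E and H already connected.
B–H (13): add — endpoints in different components.
MST edges: F–G, A–H, B–C, G–H, E–F, D–F, B–H; total weight 2+3+4+5+9+10+13 = 46.

46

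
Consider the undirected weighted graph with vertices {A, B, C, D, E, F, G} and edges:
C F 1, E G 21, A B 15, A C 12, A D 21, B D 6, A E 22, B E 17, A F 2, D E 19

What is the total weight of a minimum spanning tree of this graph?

62

Kruskal's algorithm — process edges by increasing weight (ties by edge label):
C F (1): add — endpoints in different components.
A F (2): add — endpoints in different components.
B D (6): add — endpoints in different components.
A C (12): skip — A and C already connected.
A B (15): add — endpoints in different components.
B E (17): add — endpoints in different components.
D E (19): skip — D and E already connected.
A D (21): skip — A and D already connected.
E G (21): add — endpoints in different components.
MST edges: C F, A F, B D, A B, B E, E G; total weight 1+2+6+15+17+21 = 62.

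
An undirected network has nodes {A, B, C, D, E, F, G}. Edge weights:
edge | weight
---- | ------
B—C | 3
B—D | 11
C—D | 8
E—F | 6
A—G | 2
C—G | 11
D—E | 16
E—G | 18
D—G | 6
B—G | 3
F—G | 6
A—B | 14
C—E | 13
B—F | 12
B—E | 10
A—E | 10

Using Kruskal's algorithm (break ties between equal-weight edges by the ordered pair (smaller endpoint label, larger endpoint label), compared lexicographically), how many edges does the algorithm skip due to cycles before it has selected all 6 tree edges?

0

Sort edges by weight, then run Kruskal:
A—G (2): add. Components now {A,G} {B} {C} {D} {E} {F}
B—C (3): add. Components now {A,G} {B,C} {D} {E} {F}
B—G (3): add. Components now {A,B,C,G} {D} {E} {F}
D—G (6): add. Components now {A,B,C,D,G} {E} {F}
E—F (6): add. Components now {A,B,C,D,G} {E,F}
F—G (6): add. Components now {A,B,C,D,E,F,G}
Edges rejected before the tree was complete: 0.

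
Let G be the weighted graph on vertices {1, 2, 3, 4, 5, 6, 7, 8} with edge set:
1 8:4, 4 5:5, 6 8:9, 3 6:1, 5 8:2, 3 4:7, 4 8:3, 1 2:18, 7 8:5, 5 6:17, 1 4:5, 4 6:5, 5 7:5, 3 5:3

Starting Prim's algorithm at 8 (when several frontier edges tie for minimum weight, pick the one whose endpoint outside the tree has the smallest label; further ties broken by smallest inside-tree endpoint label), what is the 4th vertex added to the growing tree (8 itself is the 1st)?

Prim's algorithm from 8:
Step 1: cheapest edge leaving the tree is 5 8 (2); add 5.
Step 2: cheapest edge leaving the tree is 3 5 (3); add 3.
Step 3: cheapest edge leaving the tree is 3 6 (1); add 6.
Step 4: cheapest edge leaving the tree is 4 8 (3); add 4.
Step 5: cheapest edge leaving the tree is 1 8 (4); add 1.
Step 6: cheapest edge leaving the tree is 5 7 (5); add 7.
Step 7: cheapest edge leaving the tree is 1 2 (18); add 2.
Vertex order: 8, 5, 3, 6, 4, 1, 7, 2. The 4th vertex is 6.

6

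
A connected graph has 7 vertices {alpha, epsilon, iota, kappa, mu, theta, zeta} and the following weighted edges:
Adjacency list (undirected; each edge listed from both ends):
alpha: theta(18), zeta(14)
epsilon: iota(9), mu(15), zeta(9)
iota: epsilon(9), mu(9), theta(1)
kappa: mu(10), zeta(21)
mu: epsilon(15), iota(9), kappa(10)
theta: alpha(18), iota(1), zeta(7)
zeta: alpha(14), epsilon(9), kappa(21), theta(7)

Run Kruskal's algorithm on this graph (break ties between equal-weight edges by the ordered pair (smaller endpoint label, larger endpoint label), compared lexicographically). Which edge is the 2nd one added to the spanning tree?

theta-zeta

Sort edges by weight, then run Kruskal:
iota–theta (1): add — endpoints in different components.
theta–zeta (7): add — endpoints in different components.
epsilon–iota (9): add — endpoints in different components.
epsilon–zeta (9): skip — epsilon and zeta already connected.
iota–mu (9): add — endpoints in different components.
kappa–mu (10): add — endpoints in different components.
alpha–zeta (14): add — endpoints in different components.
The 2nd edge added is theta–zeta.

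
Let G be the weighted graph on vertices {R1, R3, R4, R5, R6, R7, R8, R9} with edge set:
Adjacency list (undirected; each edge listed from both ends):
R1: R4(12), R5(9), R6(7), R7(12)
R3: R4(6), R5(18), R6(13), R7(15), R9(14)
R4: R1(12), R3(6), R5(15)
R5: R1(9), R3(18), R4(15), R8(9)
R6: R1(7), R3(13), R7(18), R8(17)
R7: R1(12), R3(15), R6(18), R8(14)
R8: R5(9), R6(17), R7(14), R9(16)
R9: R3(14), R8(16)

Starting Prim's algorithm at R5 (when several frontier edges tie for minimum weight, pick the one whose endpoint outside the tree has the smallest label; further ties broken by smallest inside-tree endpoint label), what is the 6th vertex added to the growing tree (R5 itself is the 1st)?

Prim, starting at R5.
Step 1: cheapest edge leaving the tree is R1-R5 (9); add R1.
Step 2: cheapest edge leaving the tree is R1-R6 (7); add R6.
Step 3: cheapest edge leaving the tree is R5-R8 (9); add R8.
Step 4: cheapest edge leaving the tree is R1-R4 (12); add R4.
Step 5: cheapest edge leaving the tree is R3-R4 (6); add R3.
Step 6: cheapest edge leaving the tree is R1-R7 (12); add R7.
Step 7: cheapest edge leaving the tree is R3-R9 (14); add R9.
Vertex order: R5, R1, R6, R8, R4, R3, R7, R9. The 6th vertex is R3.

R3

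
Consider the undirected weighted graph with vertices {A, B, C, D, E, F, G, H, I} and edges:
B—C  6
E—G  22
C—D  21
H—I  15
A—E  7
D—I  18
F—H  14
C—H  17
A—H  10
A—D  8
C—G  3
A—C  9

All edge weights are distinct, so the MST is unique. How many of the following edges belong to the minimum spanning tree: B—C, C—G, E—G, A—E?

Kruskal: consider edges lightest-first.
C—G (3): add — endpoints in different components.
B—C (6): add — endpoints in different components.
A—E (7): add — endpoints in different components.
A—D (8): add — endpoints in different components.
A—C (9): add — endpoints in different components.
A—H (10): add — endpoints in different components.
F—H (14): add — endpoints in different components.
H—I (15): add — endpoints in different components.
MST edge set: {C—G, B—C, A—E, A—D, A—C, A—H, F—H, H—I}.
Of the listed edges, {B—C, C—G, A—E} are in the MST → 3.

3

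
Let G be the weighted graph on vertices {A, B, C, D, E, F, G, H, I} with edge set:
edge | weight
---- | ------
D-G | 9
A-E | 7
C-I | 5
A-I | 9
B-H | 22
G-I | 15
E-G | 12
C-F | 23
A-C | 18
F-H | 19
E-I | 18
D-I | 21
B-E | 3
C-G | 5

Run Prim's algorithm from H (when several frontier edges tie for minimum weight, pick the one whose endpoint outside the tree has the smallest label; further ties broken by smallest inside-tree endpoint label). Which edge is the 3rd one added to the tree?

B-E

Grow the tree from H using Prim:
Step 1: frontier [F-H 19, B-H 22] → take F-H (19); add F.
Step 2: frontier [C-F 23, B-H 22] → take B-H (22); add B.
Step 3: frontier [B-E 3, C-F 23] → take B-E (3); add E.
Step 4: frontier [A-E 7, E-G 12, E-I 18, C-F 23] → take A-E (7); add A.
Step 5: frontier [A-I 9, A-C 18, E-G 12, E-I 18, C-F 23] → take A-I (9); add I.
Step 6: frontier [A-C 18, E-G 12, C-F 23, C-I 5, G-I 15, D-I 21] → take C-I (5); add C.
Step 7: frontier [C-G 5, E-G 12, G-I 15, D-I 21] → take C-G (5); add G.
Step 8: frontier [D-G 9, D-I 21] → take D-G (9); add D.
The 3rd edge added is B-E.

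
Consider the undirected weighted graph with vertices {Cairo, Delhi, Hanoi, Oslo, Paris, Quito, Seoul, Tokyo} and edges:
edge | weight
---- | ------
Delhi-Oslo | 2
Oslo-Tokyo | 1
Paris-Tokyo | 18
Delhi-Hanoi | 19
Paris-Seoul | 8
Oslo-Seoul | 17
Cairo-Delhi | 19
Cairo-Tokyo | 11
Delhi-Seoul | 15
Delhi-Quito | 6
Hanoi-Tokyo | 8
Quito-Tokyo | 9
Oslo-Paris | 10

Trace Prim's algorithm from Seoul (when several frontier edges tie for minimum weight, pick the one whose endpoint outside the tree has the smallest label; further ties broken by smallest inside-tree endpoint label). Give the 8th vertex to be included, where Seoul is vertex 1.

Prim, starting at Seoul.
Step 1: cheapest edge leaving the tree is Paris-Seoul (8); add Paris.
Step 2: cheapest edge leaving the tree is Oslo-Paris (10); add Oslo.
Step 3: cheapest edge leaving the tree is Oslo-Tokyo (1); add Tokyo.
Step 4: cheapest edge leaving the tree is Delhi-Oslo (2); add Delhi.
Step 5: cheapest edge leaving the tree is Delhi-Quito (6); add Quito.
Step 6: cheapest edge leaving the tree is Hanoi-Tokyo (8); add Hanoi.
Step 7: cheapest edge leaving the tree is Cairo-Tokyo (11); add Cairo.
Vertex order: Seoul, Paris, Oslo, Tokyo, Delhi, Quito, Hanoi, Cairo. The 8th vertex is Cairo.

Cairo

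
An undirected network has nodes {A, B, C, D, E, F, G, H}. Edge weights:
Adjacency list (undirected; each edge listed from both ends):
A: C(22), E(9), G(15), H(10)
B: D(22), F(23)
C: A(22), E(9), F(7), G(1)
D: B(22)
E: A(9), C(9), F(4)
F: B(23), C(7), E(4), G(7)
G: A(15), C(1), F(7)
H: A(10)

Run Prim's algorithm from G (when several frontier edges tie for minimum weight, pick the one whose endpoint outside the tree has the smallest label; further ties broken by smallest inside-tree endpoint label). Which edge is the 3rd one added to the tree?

Prim, starting at G.
Step 1: frontier [C—G 1, F—G 7, A—G 15] → take C—G (1); add C.
Step 2: frontier [C—F 7, C—E 9, A—C 22, F—G 7, A—G 15] → take C—F (7); add F.
Step 3: frontier [C—E 9, A—C 22, E—F 4, B—F 23, A—G 15] → take E—F (4); add E.
Step 4: frontier [A—C 22, A—E 9, B—F 23, A—G 15] → take A—E (9); add A.
Step 5: frontier [A—H 10, B—F 23] → take A—H (10); add H.
Step 6: frontier [B—F 23] → take B—F (23); add B.
Step 7: frontier [B—D 22] → take B—D (22); add D.
The 3rd edge added is E—F.

E-F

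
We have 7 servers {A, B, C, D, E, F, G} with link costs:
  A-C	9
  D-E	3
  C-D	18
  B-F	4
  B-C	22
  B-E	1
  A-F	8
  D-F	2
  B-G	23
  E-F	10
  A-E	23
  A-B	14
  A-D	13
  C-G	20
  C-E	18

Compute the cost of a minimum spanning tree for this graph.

43

Prim's algorithm from B:
Step 1: cheapest edge leaving the tree is B-E (1); add E.
Step 2: cheapest edge leaving the tree is D-E (3); add D.
Step 3: cheapest edge leaving the tree is D-F (2); add F.
Step 4: cheapest edge leaving the tree is A-F (8); add A.
Step 5: cheapest edge leaving the tree is A-C (9); add C.
Step 6: cheapest edge leaving the tree is C-G (20); add G.
MST edges: B-E, D-E, D-F, A-F, A-C, C-G; total weight 1+3+2+8+9+20 = 43.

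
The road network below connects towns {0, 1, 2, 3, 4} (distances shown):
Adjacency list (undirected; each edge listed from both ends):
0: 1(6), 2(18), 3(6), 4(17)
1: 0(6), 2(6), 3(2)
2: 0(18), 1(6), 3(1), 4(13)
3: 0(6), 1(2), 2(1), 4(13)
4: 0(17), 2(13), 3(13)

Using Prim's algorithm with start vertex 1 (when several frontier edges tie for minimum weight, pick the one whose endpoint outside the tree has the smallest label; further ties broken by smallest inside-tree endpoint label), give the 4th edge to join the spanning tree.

Grow the tree from 1 using Prim:
Step 1: cheapest edge leaving the tree is 1—3 (2); add 3.
Step 2: cheapest edge leaving the tree is 2—3 (1); add 2.
Step 3: cheapest edge leaving the tree is 0—1 (6); add 0.
Step 4: cheapest edge leaving the tree is 2—4 (13); add 4.
The 4th edge added is 2—4.

2-4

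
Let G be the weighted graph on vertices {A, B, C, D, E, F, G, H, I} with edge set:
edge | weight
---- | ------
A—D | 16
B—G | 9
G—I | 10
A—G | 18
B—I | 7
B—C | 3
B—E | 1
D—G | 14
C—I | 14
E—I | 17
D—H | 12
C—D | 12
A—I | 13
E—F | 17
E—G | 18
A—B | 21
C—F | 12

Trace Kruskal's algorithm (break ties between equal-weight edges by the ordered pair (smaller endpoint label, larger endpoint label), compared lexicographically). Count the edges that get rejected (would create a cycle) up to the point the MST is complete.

Sort edges by weight, then run Kruskal:
B—E (1): add — endpoints in different components.
B—C (3): add — endpoints in different components.
B—I (7): add — endpoints in different components.
B—G (9): add — endpoints in different components.
G—I (10): skip — G and I already connected.
C—D (12): add — endpoints in different components.
C—F (12): add — endpoints in different components.
D—H (12): add — endpoints in different components.
A—I (13): add — endpoints in different components.
Edges rejected before the tree was complete: 1.

1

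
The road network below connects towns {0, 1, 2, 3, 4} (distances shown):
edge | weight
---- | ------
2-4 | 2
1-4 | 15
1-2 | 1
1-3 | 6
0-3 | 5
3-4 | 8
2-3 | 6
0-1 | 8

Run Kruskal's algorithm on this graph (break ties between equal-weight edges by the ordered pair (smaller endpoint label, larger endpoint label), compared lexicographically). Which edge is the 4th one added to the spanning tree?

1-3

Kruskal: consider edges lightest-first.
1-2 (1): add — endpoints in different components.
2-4 (2): add — endpoints in different components.
0-3 (5): add — endpoints in different components.
1-3 (6): add — endpoints in different components.
The 4th edge added is 1-3.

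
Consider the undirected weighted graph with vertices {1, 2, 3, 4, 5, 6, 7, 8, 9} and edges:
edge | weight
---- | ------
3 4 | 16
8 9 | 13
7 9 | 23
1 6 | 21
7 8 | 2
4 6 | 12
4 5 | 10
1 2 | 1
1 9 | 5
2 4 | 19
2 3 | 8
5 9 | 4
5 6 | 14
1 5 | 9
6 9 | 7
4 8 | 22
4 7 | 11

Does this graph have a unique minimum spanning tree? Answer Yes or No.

Kruskal: consider edges lightest-first.
1 2 (1): add — endpoints in different components.
7 8 (2): add — endpoints in different components.
5 9 (4): add — endpoints in different components.
1 9 (5): add — endpoints in different components.
6 9 (7): add — endpoints in different components.
2 3 (8): add — endpoints in different components.
1 5 (9): skip — 1 and 5 already connected.
4 5 (10): add — endpoints in different components.
4 7 (11): add — endpoints in different components.
Every non-tree edge has weight strictly greater than the heaviest edge on the tree path between its endpoints, so the MST is unique.

Yes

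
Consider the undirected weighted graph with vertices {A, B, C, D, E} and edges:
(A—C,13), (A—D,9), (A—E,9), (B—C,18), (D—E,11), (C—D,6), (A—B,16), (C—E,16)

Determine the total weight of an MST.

40

Prim's algorithm from A:
Step 1: frontier [A—D 9, A—E 9, A—C 13, A—B 16] → take A—D (9); add D.
Step 2: frontier [A—E 9, A—C 13, A—B 16, C—D 6, D—E 11] → take C—D (6); add C.
Step 3: frontier [A—E 9, A—B 16, C—E 16, B—C 18, D—E 11] → take A—E (9); add E.
Step 4: frontier [A—B 16, B—C 18] → take A—B (16); add B.
MST edges: A—D, C—D, A—E, A—B; total weight 9+6+9+16 = 40.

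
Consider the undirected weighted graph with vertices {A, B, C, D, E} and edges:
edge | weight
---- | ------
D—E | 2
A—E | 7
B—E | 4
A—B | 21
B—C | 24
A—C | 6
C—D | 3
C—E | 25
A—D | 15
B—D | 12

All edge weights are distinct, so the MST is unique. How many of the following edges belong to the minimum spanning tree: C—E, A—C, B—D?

Kruskal: consider edges lightest-first.
D—E (2): add. Components now {A} {B} {C} {D,E}
C—D (3): add. Components now {A} {B} {C,D,E}
B—E (4): add. Components now {A} {B,C,D,E}
A—C (6): add. Components now {A,B,C,D,E}
MST edge set: {D—E, C—D, B—E, A—C}.
Of the listed edges, {A—C} are in the MST → 1.

1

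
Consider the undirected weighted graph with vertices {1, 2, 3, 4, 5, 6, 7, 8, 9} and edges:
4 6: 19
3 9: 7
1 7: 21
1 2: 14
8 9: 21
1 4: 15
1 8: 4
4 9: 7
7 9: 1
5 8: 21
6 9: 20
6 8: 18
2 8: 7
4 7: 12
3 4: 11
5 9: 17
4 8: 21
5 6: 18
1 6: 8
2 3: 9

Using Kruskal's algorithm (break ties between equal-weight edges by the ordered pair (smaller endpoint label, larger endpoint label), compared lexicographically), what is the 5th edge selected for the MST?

4-9

Sort edges by weight, then run Kruskal:
7 9 (1): add — endpoints in different components.
1 8 (4): add — endpoints in different components.
2 8 (7): add — endpoints in different components.
3 9 (7): add — endpoints in different components.
4 9 (7): add — endpoints in different components.
1 6 (8): add — endpoints in different components.
2 3 (9): add — endpoints in different components.
3 4 (11): skip — 3 and 4 already connected.
4 7 (12): skip — 4 and 7 already connected.
1 2 (14): skip — 1 and 2 already connected.
1 4 (15): skip — 1 and 4 already connected.
5 9 (17): add — endpoints in different components.
The 5th edge added is 4 9.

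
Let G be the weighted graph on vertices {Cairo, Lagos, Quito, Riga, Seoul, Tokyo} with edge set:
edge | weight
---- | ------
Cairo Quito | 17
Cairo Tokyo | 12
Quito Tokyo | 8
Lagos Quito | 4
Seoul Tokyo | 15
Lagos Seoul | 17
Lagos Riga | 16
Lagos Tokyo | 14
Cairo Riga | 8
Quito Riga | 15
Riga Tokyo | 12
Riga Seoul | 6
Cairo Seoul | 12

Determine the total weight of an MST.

Prim's algorithm from Quito:
Step 1: cheapest edge leaving the tree is Lagos Quito (4); add Lagos.
Step 2: cheapest edge leaving the tree is Quito Tokyo (8); add Tokyo.
Step 3: cheapest edge leaving the tree is Cairo Tokyo (12); add Cairo.
Step 4: cheapest edge leaving the tree is Cairo Riga (8); add Riga.
Step 5: cheapest edge leaving the tree is Riga Seoul (6); add Seoul.
MST edges: Lagos Quito, Quito Tokyo, Cairo Tokyo, Cairo Riga, Riga Seoul; total weight 4+8+12+8+6 = 38.

38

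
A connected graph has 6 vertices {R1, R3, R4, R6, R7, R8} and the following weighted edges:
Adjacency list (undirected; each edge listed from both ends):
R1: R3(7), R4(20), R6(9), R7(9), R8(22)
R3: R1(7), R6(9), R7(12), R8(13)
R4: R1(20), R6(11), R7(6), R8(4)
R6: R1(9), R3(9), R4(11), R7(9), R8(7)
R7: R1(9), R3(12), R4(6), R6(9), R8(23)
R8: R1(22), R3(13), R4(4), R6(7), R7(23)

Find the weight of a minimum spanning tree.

Prim, starting at R3.
Step 1: frontier [R1—R3 7, R3—R6 9, R3—R7 12, R3—R8 13] → take R1—R3 (7); add R1.
Step 2: frontier [R1—R6 9, R1—R7 9, R1—R4 20, R1—R8 22, R3—R6 9, R3—R7 12, R3—R8 13] → take R1—R6 (9); add R6.
Step 3: frontier [R1—R7 9, R1—R4 20, R1—R8 22, R3—R7 12, R3—R8 13, R6—R8 7, R6—R7 9, R4—R6 11] → take R6—R8 (7); add R8.
Step 4: frontier [R1—R7 9, R1—R4 20, R3—R7 12, R6—R7 9, R4—R6 11, R4—R8 4, R7—R8 23] → take R4—R8 (4); add R4.
Step 5: frontier [R1—R7 9, R3—R7 12, R4—R7 6, R6—R7 9, R7—R8 23] → take R4—R7 (6); add R7.
MST edges: R1—R3, R1—R6, R6—R8, R4—R8, R4—R7; total weight 7+9+7+4+6 = 33.

33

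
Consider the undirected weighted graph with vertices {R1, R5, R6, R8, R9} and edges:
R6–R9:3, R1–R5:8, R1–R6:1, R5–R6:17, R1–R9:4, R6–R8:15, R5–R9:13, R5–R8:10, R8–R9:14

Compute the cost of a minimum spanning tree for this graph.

Grow the tree from R8 using Prim:
Step 1: cheapest edge leaving the tree is R5–R8 (10); add R5.
Step 2: cheapest edge leaving the tree is R1–R5 (8); add R1.
Step 3: cheapest edge leaving the tree is R1–R6 (1); add R6.
Step 4: cheapest edge leaving the tree is R6–R9 (3); add R9.
MST edges: R5–R8, R1–R5, R1–R6, R6–R9; total weight 10+8+1+3 = 22.

22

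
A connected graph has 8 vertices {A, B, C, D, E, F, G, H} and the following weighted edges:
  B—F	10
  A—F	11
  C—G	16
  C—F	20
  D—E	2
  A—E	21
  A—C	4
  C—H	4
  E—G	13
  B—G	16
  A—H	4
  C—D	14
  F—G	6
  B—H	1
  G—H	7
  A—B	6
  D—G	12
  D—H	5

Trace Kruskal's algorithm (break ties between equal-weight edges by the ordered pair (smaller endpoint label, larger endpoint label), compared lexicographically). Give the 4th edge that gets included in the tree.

A-H

Kruskal: consider edges lightest-first.
B—H (1): add — endpoints in different components.
D—E (2): add — endpoints in different components.
A—C (4): add — endpoints in different components.
A—H (4): add — endpoints in different components.
C—H (4): skip — C and H already connected.
D—H (5): add — endpoints in different components.
A—B (6): skip — A and B already connected.
F—G (6): add — endpoints in different components.
G—H (7): add — endpoints in different components.
The 4th edge added is A—H.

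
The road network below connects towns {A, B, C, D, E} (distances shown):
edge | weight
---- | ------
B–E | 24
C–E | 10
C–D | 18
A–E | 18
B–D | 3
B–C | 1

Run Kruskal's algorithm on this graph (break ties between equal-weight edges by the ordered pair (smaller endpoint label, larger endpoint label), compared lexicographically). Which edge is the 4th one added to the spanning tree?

A-E

Kruskal's algorithm — process edges by increasing weight (ties by edge label):
B–C (1): add — endpoints in different components.
B–D (3): add — endpoints in different components.
C–E (10): add — endpoints in different components.
A–E (18): add — endpoints in different components.
The 4th edge added is A–E.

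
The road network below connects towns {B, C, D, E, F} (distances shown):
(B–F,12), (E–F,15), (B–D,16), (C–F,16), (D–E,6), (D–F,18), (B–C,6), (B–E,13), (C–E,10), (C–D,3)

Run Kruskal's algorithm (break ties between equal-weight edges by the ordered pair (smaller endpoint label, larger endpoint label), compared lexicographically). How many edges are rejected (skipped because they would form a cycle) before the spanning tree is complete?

Sort edges by weight, then run Kruskal:
C–D (3): add. Components now {B} {C,D} {E} {F}
B–C (6): add. Components now {B,C,D} {E} {F}
D–E (6): add. Components now {B,C,D,E} {F}
C–E (10): skip — C and E already connected.
B–F (12): add. Components now {B,C,D,E,F}
Edges rejected before the tree was complete: 1.

1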